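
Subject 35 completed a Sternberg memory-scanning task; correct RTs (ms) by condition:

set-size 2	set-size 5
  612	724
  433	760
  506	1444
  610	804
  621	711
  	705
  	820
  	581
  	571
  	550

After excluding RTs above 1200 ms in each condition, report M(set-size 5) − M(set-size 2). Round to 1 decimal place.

set-size 5: exclude 1444
M(set-size 2) = 2782/5 = 556.400
M(set-size 5) = 6226/9 = 691.778
Difference = 691.778 − 556.400 = 135.378 ms

135.4 ms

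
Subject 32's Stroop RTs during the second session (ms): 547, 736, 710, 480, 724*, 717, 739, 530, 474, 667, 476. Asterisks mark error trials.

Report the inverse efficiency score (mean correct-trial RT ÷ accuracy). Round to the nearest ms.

668 ms

Correct trials (n=10): 547, 736, 710, 480, 717, 739, 530, 474, 667, 476
Mean correct RT = 6076/10 = 607.6000 ms
Proportion correct = 10/11
IES = 607.6000 / (10/11) = 668.360 ms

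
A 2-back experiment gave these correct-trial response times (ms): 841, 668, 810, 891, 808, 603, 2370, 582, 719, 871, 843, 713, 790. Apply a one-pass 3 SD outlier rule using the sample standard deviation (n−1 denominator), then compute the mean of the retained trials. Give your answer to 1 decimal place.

n = 13, ΣRT = 11509, M = 885.308
Σ(x−M)² = 2505296.77; s = √(2505296.77/12) = 456.919
Cutoffs: 885.308 ± 3·456.919 → [-485.4, 2256.1]
Outside: 2370 → excluded.
Retained (n=12): Σ = 9139, mean = 9139/12 = 761.583

761.6 ms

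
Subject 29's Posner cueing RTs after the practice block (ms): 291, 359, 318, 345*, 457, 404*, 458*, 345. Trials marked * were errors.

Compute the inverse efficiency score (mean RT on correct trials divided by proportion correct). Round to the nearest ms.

Correct trials (n=5): 291, 359, 318, 457, 345
Mean correct RT = 1770/5 = 354.0000 ms
Proportion correct = 5/8
IES = 354.0000 / (5/8) = 566.400 ms

566 ms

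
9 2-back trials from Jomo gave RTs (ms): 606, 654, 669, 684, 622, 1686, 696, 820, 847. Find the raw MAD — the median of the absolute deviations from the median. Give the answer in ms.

62 ms

Sorted: 606, 622, 654, 669, 684, 696, 820, 847, 1686 → median = 684
|x − 684|: 78, 30, 15, 0, 62, 1002, 12, 136, 163
Sorted deviations: 0, 12, 15, 30, 62, 78, 136, 163, 1002 → MAD = 62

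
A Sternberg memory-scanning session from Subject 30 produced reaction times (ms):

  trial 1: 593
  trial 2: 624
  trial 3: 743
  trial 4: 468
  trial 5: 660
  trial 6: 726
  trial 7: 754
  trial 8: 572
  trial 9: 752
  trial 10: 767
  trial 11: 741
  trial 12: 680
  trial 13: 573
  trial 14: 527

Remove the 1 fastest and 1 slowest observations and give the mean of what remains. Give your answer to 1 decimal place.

Sorted: 468, 527, 572, 573, 593, 624, 660, 680, 726, 741, 743, 752, 754, 767
Drop lowest 1 (468) and highest 1 (767)
Remaining (n=12): Σ = 7945, mean = 7945/12 = 662.083

662.1 ms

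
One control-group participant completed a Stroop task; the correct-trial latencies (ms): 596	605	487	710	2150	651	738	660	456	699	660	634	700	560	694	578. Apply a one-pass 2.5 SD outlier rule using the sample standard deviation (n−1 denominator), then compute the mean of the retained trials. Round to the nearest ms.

n = 16, ΣRT = 11578, M = 723.625
Σ(x−M)² = 2264337.75; s = √(2264337.75/15) = 388.530
Cutoffs: 723.625 ± 2.5·388.530 → [-247.7, 1695.0]
Outside: 2150 → excluded.
Retained (n=15): Σ = 9428, mean = 9428/15 = 628.533

629 ms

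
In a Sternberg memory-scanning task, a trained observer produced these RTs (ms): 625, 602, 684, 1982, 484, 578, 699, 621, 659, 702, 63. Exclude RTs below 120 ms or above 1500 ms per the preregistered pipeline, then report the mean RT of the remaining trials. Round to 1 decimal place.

Excluded: 63, 1982
Retained (n=9): Σ = 5654
Mean = 5654/9 = 628.2222

628.2 ms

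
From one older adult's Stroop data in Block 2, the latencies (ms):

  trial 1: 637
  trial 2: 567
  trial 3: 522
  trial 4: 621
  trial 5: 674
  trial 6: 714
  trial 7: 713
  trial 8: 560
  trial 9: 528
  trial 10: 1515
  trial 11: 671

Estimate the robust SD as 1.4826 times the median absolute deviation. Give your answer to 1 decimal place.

112.7 ms

Sorted: 522, 528, 560, 567, 621, 637, 671, 674, 713, 714, 1515 → median = 637
|x − 637| sorted: 0, 16, 34, 37, 70, 76, 77, 77, 109, 115, 878 → MAD = 76
Robust SD ≈ 1.4826 × 76 = 112.678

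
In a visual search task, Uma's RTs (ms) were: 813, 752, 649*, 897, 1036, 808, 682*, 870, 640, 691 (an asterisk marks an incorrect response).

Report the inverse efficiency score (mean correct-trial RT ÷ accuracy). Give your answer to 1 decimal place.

Correct trials (n=8): 813, 752, 897, 1036, 808, 870, 640, 691
Mean correct RT = 6507/8 = 813.3750 ms
Proportion correct = 8/10
IES = 813.3750 / (8/10) = 1016.719 ms

1016.7 ms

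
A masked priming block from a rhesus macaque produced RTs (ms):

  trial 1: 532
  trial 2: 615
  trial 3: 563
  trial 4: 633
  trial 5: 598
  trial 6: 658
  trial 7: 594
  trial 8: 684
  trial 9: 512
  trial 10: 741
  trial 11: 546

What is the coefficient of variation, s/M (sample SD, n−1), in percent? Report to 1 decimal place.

11.4%

n = 11, Σ = 6676, M = 606.9091
Σ(x−M)² = 47782.909; s = √(47782.909/10) = 69.1252
CV = 69.1252 / 606.9091 = 0.11390 = 11.390%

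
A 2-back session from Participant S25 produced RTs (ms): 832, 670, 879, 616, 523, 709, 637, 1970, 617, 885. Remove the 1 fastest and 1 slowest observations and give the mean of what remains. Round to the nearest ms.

Sorted: 523, 616, 617, 637, 670, 709, 832, 879, 885, 1970
Drop lowest 1 (523) and highest 1 (1970)
Remaining (n=8): Σ = 5845, mean = 5845/8 = 730.625

731 ms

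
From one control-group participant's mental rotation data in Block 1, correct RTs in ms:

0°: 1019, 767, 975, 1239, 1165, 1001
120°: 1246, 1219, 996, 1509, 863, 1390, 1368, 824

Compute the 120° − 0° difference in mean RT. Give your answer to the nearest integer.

149 ms

M(0°) = 6166/6 = 1027.667
M(120°) = 9415/8 = 1176.875
Difference = 1176.875 − 1027.667 = 149.208 ms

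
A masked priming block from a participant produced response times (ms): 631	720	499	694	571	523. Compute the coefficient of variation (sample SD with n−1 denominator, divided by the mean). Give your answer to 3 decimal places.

0.149

n = 6, Σ = 3638, M = 606.3333
Σ(x−M)² = 40927.333; s = √(40927.333/5) = 90.4736
CV = 90.4736 / 606.3333 = 0.14921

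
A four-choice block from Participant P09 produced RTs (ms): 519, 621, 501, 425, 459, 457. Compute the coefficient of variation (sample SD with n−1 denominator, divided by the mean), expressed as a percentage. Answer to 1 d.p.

14.0%

n = 6, Σ = 2982, M = 497.0000
Σ(x−M)² = 24104.000; s = √(24104.000/5) = 69.4320
CV = 69.4320 / 497.0000 = 0.13970 = 13.970%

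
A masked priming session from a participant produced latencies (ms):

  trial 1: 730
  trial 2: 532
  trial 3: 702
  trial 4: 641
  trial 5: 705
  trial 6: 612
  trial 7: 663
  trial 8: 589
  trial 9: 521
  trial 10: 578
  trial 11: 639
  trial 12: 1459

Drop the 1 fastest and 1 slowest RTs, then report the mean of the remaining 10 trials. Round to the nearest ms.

639 ms

Sorted: 521, 532, 578, 589, 612, 639, 641, 663, 702, 705, 730, 1459
Drop lowest 1 (521) and highest 1 (1459)
Remaining (n=10): Σ = 6391, mean = 6391/10 = 639.100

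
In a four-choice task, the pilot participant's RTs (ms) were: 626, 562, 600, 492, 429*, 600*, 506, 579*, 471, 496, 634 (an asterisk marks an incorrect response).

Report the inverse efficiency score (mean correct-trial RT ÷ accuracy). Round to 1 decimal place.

754.0 ms

Correct trials (n=8): 626, 562, 600, 492, 506, 471, 496, 634
Mean correct RT = 4387/8 = 548.3750 ms
Proportion correct = 8/11
IES = 548.3750 / (8/11) = 754.016 ms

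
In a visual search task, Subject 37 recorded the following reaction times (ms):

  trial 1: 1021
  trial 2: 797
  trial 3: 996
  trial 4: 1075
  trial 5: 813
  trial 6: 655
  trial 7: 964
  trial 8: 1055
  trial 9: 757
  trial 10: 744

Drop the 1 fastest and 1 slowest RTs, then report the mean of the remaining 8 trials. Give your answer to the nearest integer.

893 ms

Sorted: 655, 744, 757, 797, 813, 964, 996, 1021, 1055, 1075
Drop lowest 1 (655) and highest 1 (1075)
Remaining (n=8): Σ = 7147, mean = 7147/8 = 893.375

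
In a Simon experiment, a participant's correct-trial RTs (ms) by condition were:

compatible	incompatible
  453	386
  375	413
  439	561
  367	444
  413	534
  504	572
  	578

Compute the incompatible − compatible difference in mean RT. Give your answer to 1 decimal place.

M(compatible) = 2551/6 = 425.167
M(incompatible) = 3488/7 = 498.286
Difference = 498.286 − 425.167 = 73.119 ms

73.1 ms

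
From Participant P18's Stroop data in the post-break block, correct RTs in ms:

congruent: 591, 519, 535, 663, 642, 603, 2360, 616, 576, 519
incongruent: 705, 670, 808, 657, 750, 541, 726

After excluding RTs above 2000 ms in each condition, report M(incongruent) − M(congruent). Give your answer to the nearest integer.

109 ms

congruent: exclude 2360
M(congruent) = 5264/9 = 584.889
M(incongruent) = 4857/7 = 693.857
Difference = 693.857 − 584.889 = 108.968 ms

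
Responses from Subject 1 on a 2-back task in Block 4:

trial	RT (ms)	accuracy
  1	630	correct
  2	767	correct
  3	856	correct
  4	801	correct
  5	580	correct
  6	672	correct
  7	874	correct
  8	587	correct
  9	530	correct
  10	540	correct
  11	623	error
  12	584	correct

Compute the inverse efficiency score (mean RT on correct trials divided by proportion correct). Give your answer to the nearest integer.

Correct trials (n=11): 630, 767, 856, 801, 580, 672, 874, 587, 530, 540, 584
Mean correct RT = 7421/11 = 674.6364 ms
Proportion correct = 11/12
IES = 674.6364 / (11/12) = 735.967 ms

736 ms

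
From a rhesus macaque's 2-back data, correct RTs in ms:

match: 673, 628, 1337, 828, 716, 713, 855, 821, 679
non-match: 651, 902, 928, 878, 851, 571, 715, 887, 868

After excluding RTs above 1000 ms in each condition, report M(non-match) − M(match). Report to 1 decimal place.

match: exclude 1337
M(match) = 5913/8 = 739.125
M(non-match) = 7251/9 = 805.667
Difference = 805.667 − 739.125 = 66.542 ms

66.5 ms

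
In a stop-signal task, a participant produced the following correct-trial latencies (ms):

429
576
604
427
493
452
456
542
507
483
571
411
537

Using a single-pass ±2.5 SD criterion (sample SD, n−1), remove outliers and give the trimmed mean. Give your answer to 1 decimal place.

n = 13, ΣRT = 6488, M = 499.077
Σ(x−M)² = 47672.92; s = √(47672.92/12) = 63.030
Cutoffs: 499.077 ± 2.5·63.030 → [341.5, 656.7]
No RTs fall outside the cutoffs; all 13 retained. Mean = 6488/13 = 499.077

499.1 ms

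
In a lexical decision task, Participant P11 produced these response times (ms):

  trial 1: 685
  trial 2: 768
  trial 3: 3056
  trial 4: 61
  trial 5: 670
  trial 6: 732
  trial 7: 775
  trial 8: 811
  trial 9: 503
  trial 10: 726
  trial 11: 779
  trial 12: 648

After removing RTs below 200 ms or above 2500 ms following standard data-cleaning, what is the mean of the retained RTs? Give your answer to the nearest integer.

710 ms

Excluded: 61, 3056
Retained (n=10): Σ = 7097
Mean = 7097/10 = 709.7000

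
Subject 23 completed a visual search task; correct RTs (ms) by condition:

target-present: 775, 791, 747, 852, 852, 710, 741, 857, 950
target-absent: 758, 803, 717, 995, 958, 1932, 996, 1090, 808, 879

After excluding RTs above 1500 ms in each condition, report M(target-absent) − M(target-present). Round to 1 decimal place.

target-absent: exclude 1932
M(target-present) = 7275/9 = 808.333
M(target-absent) = 8004/9 = 889.333
Difference = 889.333 − 808.333 = 81.000 ms

81.0 ms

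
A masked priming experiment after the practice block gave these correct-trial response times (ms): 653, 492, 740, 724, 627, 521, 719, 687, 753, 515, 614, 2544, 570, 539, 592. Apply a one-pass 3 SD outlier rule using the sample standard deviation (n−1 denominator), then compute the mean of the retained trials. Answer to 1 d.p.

n = 15, ΣRT = 11290, M = 752.667
Σ(x−M)² = 3543193.33; s = √(3543193.33/14) = 503.076
Cutoffs: 752.667 ± 3·503.076 → [-756.6, 2261.9]
Outside: 2544 → excluded.
Retained (n=14): Σ = 8746, mean = 8746/14 = 624.714

624.7 ms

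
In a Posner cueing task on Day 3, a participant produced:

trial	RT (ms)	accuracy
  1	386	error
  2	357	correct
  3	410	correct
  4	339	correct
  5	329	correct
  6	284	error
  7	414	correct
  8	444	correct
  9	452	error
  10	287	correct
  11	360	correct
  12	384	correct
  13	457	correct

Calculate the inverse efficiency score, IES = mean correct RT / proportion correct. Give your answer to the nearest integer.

492 ms

Correct trials (n=10): 357, 410, 339, 329, 414, 444, 287, 360, 384, 457
Mean correct RT = 3781/10 = 378.1000 ms
Proportion correct = 10/13
IES = 378.1000 / (10/13) = 491.530 ms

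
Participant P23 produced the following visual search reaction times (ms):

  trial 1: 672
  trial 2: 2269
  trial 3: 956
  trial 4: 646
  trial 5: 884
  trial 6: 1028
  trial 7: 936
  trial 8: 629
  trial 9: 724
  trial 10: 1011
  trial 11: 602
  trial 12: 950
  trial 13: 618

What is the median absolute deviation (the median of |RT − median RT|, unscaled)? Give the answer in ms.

160 ms

Sorted: 602, 618, 629, 646, 672, 724, 884, 936, 950, 956, 1011, 1028, 2269 → median = 884
|x − 884|: 212, 1385, 72, 238, 0, 144, 52, 255, 160, 127, 282, 66, 266
Sorted deviations: 0, 52, 66, 72, 127, 144, 160, 212, 238, 255, 266, 282, 1385 → MAD = 160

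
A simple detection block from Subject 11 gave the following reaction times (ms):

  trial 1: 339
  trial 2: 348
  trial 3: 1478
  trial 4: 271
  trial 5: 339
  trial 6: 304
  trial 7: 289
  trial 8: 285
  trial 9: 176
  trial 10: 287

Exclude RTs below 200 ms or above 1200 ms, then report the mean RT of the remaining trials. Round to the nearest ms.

Excluded: 176, 1478
Retained (n=8): Σ = 2462
Mean = 2462/8 = 307.7500

308 ms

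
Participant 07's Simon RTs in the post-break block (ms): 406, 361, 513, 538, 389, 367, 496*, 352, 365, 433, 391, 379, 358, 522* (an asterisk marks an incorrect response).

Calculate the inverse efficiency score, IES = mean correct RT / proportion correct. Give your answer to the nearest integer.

Correct trials (n=12): 406, 361, 513, 538, 389, 367, 352, 365, 433, 391, 379, 358
Mean correct RT = 4852/12 = 404.3333 ms
Proportion correct = 12/14
IES = 404.3333 / (12/14) = 471.722 ms

472 ms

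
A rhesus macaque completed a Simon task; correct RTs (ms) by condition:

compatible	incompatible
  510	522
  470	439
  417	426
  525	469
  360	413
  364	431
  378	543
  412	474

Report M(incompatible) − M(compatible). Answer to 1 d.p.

35.1 ms

M(compatible) = 3436/8 = 429.500
M(incompatible) = 3717/8 = 464.625
Difference = 464.625 − 429.500 = 35.125 ms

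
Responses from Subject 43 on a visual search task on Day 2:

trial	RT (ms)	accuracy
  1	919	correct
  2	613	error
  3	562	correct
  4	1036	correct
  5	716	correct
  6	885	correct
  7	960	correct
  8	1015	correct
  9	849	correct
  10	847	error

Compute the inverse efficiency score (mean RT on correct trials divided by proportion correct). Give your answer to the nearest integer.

1085 ms

Correct trials (n=8): 919, 562, 1036, 716, 885, 960, 1015, 849
Mean correct RT = 6942/8 = 867.7500 ms
Proportion correct = 8/10
IES = 867.7500 / (8/10) = 1084.688 ms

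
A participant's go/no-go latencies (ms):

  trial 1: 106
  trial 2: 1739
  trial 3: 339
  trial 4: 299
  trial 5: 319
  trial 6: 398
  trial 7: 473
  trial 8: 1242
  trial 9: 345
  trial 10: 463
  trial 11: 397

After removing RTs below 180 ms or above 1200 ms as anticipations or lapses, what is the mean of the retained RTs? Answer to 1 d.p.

Excluded: 106, 1242, 1739
Retained (n=8): Σ = 3033
Mean = 3033/8 = 379.1250

379.1 ms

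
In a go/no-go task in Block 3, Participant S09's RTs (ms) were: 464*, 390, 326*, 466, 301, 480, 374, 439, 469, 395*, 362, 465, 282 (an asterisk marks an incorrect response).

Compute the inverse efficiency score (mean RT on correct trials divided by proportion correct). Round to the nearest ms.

Correct trials (n=10): 390, 466, 301, 480, 374, 439, 469, 362, 465, 282
Mean correct RT = 4028/10 = 402.8000 ms
Proportion correct = 10/13
IES = 402.8000 / (10/13) = 523.640 ms

524 ms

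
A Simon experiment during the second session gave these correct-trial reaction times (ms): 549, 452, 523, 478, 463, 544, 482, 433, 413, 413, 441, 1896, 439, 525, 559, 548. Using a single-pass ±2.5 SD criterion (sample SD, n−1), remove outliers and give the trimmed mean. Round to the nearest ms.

n = 16, ΣRT = 9158, M = 572.375
Σ(x−M)² = 1907591.75; s = √(1907591.75/15) = 356.613
Cutoffs: 572.375 ± 2.5·356.613 → [-319.2, 1463.9]
Outside: 1896 → excluded.
Retained (n=15): Σ = 7262, mean = 7262/15 = 484.133

484 ms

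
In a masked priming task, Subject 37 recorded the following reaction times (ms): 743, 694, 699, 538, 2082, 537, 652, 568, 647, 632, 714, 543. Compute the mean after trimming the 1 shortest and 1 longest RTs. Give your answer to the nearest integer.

643 ms

Sorted: 537, 538, 543, 568, 632, 647, 652, 694, 699, 714, 743, 2082
Drop lowest 1 (537) and highest 1 (2082)
Remaining (n=10): Σ = 6430, mean = 6430/10 = 643.000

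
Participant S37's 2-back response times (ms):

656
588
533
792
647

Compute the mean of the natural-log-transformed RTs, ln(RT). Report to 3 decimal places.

6.458

ln(RT): 6.4862, 6.3767, 6.2785, 6.6746, 6.4723
Σ ln(RT) = 32.2883
Mean = 32.2883/5 = 6.45766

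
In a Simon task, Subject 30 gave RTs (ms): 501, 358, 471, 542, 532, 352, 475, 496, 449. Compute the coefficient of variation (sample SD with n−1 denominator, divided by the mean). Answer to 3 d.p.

n = 9, Σ = 4176, M = 464.0000
Σ(x−M)² = 37276.000; s = √(37276.000/8) = 68.2605
CV = 68.2605 / 464.0000 = 0.14711

0.147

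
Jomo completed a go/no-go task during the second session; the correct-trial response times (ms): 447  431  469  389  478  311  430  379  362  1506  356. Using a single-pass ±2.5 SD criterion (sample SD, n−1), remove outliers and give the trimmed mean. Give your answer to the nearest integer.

n = 11, ΣRT = 5558, M = 505.273
Σ(x−M)² = 1128108.18; s = √(1128108.18/10) = 335.873
Cutoffs: 505.273 ± 2.5·335.873 → [-334.4, 1345.0]
Outside: 1506 → excluded.
Retained (n=10): Σ = 4052, mean = 4052/10 = 405.200

405 ms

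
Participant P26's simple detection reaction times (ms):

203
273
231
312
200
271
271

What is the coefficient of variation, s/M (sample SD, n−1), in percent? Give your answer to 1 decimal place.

n = 7, Σ = 1761, M = 251.5714
Σ(x−M)² = 10307.714; s = √(10307.714/6) = 41.4482
CV = 41.4482 / 251.5714 = 0.16476 = 16.476%

16.5%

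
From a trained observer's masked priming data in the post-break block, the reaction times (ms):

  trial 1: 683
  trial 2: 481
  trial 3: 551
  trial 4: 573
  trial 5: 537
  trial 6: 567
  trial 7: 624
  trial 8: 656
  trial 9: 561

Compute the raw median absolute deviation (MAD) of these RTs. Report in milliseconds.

Sorted: 481, 537, 551, 561, 567, 573, 624, 656, 683 → median = 567
|x − 567|: 116, 86, 16, 6, 30, 0, 57, 89, 6
Sorted deviations: 0, 6, 6, 16, 30, 57, 86, 89, 116 → MAD = 30

30 ms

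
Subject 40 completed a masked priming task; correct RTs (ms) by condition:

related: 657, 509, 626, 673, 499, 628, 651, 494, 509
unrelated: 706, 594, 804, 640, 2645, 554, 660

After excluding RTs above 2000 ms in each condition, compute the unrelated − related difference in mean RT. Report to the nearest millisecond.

77 ms

unrelated: exclude 2645
M(related) = 5246/9 = 582.889
M(unrelated) = 3958/6 = 659.667
Difference = 659.667 − 582.889 = 76.778 ms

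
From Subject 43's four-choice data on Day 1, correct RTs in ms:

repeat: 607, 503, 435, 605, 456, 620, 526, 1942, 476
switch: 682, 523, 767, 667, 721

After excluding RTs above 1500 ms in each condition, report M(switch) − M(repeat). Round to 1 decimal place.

143.5 ms

repeat: exclude 1942
M(repeat) = 4228/8 = 528.500
M(switch) = 3360/5 = 672.000
Difference = 672.000 − 528.500 = 143.500 ms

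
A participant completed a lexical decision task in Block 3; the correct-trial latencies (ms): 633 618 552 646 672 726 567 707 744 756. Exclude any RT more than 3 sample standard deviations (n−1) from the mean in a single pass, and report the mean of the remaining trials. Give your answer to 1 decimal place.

n = 10, ΣRT = 6621, M = 662.100
Σ(x−M)² = 45938.90; s = √(45938.90/9) = 71.445
Cutoffs: 662.100 ± 3·71.445 → [447.8, 876.4]
No RTs fall outside the cutoffs; all 10 retained. Mean = 6621/10 = 662.100

662.1 ms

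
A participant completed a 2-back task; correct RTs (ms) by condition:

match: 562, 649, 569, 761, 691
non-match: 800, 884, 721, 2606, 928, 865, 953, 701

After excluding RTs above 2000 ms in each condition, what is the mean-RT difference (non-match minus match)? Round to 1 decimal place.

non-match: exclude 2606
M(match) = 3232/5 = 646.400
M(non-match) = 5852/7 = 836.000
Difference = 836.000 − 646.400 = 189.600 ms

189.6 ms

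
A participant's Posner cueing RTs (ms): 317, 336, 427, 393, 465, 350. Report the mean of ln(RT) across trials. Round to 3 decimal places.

5.934

ln(RT): 5.7589, 5.8171, 6.0568, 5.9738, 6.1420, 5.8579
Σ ln(RT) = 35.6066
Mean = 35.6066/6 = 5.93443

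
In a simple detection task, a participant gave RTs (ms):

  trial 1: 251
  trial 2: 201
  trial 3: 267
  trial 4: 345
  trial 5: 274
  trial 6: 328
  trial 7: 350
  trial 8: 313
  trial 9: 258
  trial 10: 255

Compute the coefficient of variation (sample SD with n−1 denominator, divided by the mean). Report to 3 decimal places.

0.169

n = 10, Σ = 2842, M = 284.2000
Σ(x−M)² = 20737.600; s = √(20737.600/9) = 48.0019
CV = 48.0019 / 284.2000 = 0.16890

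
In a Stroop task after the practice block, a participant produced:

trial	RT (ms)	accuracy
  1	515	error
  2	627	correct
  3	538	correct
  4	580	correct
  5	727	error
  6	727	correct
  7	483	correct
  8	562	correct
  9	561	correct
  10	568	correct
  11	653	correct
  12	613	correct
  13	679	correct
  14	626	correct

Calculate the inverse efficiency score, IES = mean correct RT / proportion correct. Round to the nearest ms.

Correct trials (n=12): 627, 538, 580, 727, 483, 562, 561, 568, 653, 613, 679, 626
Mean correct RT = 7217/12 = 601.4167 ms
Proportion correct = 12/14
IES = 601.4167 / (12/14) = 701.653 ms

702 ms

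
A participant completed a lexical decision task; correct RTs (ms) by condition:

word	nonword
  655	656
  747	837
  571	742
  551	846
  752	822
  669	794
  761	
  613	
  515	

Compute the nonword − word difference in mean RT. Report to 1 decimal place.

134.6 ms

M(word) = 5834/9 = 648.222
M(nonword) = 4697/6 = 782.833
Difference = 782.833 − 648.222 = 134.611 ms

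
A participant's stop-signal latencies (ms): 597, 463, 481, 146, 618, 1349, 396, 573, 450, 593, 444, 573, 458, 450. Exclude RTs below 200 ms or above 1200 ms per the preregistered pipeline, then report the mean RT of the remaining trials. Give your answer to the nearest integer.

Excluded: 146, 1349
Retained (n=12): Σ = 6096
Mean = 6096/12 = 508.0000

508 ms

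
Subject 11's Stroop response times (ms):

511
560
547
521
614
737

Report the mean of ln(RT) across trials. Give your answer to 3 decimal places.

ln(RT): 6.2364, 6.3279, 6.3044, 6.2558, 6.4200, 6.6026
Σ ln(RT) = 38.1471
Mean = 38.1471/6 = 6.35785

6.358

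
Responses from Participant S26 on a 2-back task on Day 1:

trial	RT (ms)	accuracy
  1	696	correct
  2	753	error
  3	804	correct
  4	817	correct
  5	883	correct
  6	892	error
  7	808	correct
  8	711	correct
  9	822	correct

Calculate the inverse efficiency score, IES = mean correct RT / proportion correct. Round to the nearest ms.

Correct trials (n=7): 696, 804, 817, 883, 808, 711, 822
Mean correct RT = 5541/7 = 791.5714 ms
Proportion correct = 7/9
IES = 791.5714 / (7/9) = 1017.735 ms

1018 ms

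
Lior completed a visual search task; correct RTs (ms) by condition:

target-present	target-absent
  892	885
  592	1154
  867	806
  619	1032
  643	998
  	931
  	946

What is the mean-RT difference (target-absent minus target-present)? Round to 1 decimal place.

242.0 ms

M(target-present) = 3613/5 = 722.600
M(target-absent) = 6752/7 = 964.571
Difference = 964.571 − 722.600 = 241.971 ms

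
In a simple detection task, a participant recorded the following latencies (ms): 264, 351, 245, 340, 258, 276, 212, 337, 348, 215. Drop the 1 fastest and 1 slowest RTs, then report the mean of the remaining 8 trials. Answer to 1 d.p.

285.4 ms

Sorted: 212, 215, 245, 258, 264, 276, 337, 340, 348, 351
Drop lowest 1 (212) and highest 1 (351)
Remaining (n=8): Σ = 2283, mean = 2283/8 = 285.375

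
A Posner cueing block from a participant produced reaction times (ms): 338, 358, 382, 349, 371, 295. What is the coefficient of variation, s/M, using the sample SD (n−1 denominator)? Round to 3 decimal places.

n = 6, Σ = 2093, M = 348.8333
Σ(x−M)² = 4690.833; s = √(4690.833/5) = 30.6295
CV = 30.6295 / 348.8333 = 0.08781

0.088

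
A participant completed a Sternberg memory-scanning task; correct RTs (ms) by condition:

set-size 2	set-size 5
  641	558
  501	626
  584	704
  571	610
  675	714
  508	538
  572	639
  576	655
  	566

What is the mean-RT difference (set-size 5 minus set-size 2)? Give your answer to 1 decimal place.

44.8 ms

M(set-size 2) = 4628/8 = 578.500
M(set-size 5) = 5610/9 = 623.333
Difference = 623.333 − 578.500 = 44.833 ms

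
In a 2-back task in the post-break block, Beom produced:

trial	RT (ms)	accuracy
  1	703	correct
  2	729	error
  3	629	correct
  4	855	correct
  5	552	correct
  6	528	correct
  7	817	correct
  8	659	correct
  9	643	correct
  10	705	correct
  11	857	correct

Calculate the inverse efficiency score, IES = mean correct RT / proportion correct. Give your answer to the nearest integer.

764 ms

Correct trials (n=10): 703, 629, 855, 552, 528, 817, 659, 643, 705, 857
Mean correct RT = 6948/10 = 694.8000 ms
Proportion correct = 10/11
IES = 694.8000 / (10/11) = 764.280 ms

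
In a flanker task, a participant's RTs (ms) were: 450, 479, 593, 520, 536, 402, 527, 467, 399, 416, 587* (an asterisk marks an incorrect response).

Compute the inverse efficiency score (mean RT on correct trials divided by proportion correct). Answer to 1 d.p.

526.8 ms

Correct trials (n=10): 450, 479, 593, 520, 536, 402, 527, 467, 399, 416
Mean correct RT = 4789/10 = 478.9000 ms
Proportion correct = 10/11
IES = 478.9000 / (10/11) = 526.790 ms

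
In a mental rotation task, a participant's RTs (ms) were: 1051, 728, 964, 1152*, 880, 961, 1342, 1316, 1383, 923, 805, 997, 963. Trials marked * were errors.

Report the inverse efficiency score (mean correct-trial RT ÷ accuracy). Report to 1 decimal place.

Correct trials (n=12): 1051, 728, 964, 880, 961, 1342, 1316, 1383, 923, 805, 997, 963
Mean correct RT = 12313/12 = 1026.0833 ms
Proportion correct = 12/13
IES = 1026.0833 / (12/13) = 1111.590 ms

1111.6 ms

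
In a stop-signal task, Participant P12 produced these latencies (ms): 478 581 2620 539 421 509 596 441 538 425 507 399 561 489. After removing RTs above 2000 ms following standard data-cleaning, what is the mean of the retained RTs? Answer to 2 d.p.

Excluded: 2620
Retained (n=13): Σ = 6484
Mean = 6484/13 = 498.7692

498.77 ms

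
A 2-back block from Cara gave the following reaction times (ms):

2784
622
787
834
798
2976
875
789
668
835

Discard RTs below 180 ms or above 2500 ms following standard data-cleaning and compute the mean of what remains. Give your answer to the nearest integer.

776 ms

Excluded: 2784, 2976
Retained (n=8): Σ = 6208
Mean = 6208/8 = 776.0000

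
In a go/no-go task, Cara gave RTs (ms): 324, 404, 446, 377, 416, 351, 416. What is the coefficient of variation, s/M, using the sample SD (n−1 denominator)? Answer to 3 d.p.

n = 7, Σ = 2734, M = 390.5714
Σ(x−M)² = 10727.714; s = √(10727.714/6) = 42.2842
CV = 42.2842 / 390.5714 = 0.10826

0.108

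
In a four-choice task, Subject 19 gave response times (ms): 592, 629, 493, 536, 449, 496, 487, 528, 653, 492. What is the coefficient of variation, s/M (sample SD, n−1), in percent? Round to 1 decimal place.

12.6%

n = 10, Σ = 5355, M = 535.5000
Σ(x−M)² = 40890.500; s = √(40890.500/9) = 67.4047
CV = 67.4047 / 535.5000 = 0.12587 = 12.587%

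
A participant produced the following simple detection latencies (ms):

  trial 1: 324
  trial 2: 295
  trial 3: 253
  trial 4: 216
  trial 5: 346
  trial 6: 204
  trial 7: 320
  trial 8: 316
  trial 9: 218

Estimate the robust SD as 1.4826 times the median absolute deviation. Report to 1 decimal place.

62.3 ms

Sorted: 204, 216, 218, 253, 295, 316, 320, 324, 346 → median = 295
|x − 295| sorted: 0, 21, 25, 29, 42, 51, 77, 79, 91 → MAD = 42
Robust SD ≈ 1.4826 × 42 = 62.269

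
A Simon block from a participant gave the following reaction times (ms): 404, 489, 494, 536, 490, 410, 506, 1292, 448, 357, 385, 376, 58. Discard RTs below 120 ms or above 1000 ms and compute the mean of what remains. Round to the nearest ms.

Excluded: 58, 1292
Retained (n=11): Σ = 4895
Mean = 4895/11 = 445.0000

445 ms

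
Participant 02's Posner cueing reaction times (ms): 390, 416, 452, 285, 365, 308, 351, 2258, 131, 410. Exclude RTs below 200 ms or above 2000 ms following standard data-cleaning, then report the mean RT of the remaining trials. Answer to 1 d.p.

Excluded: 131, 2258
Retained (n=8): Σ = 2977
Mean = 2977/8 = 372.1250

372.1 ms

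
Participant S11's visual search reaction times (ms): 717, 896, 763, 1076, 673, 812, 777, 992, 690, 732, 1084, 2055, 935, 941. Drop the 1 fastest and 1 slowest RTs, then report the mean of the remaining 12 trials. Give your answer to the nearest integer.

Sorted: 673, 690, 717, 732, 763, 777, 812, 896, 935, 941, 992, 1076, 1084, 2055
Drop lowest 1 (673) and highest 1 (2055)
Remaining (n=12): Σ = 10415, mean = 10415/12 = 867.917

868 ms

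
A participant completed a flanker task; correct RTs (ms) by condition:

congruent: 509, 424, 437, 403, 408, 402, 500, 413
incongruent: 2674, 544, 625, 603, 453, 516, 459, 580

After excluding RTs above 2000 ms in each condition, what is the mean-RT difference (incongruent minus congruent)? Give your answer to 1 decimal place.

103.0 ms

incongruent: exclude 2674
M(congruent) = 3496/8 = 437.000
M(incongruent) = 3780/7 = 540.000
Difference = 540.000 − 437.000 = 103.000 ms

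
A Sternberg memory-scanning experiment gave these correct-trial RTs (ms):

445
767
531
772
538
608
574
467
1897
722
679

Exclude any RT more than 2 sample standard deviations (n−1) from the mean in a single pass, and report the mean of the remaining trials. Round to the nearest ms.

610 ms

n = 11, ΣRT = 8000, M = 727.273
Σ(x−M)² = 1633684.18; s = √(1633684.18/10) = 404.189
Cutoffs: 727.273 ± 2·404.189 → [-81.1, 1535.6]
Outside: 1897 → excluded.
Retained (n=10): Σ = 6103, mean = 6103/10 = 610.300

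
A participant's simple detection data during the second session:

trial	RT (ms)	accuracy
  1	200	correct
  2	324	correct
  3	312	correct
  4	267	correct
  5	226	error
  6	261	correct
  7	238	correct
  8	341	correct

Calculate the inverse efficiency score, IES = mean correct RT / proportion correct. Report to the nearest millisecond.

Correct trials (n=7): 200, 324, 312, 267, 261, 238, 341
Mean correct RT = 1943/7 = 277.5714 ms
Proportion correct = 7/8
IES = 277.5714 / (7/8) = 317.224 ms

317 ms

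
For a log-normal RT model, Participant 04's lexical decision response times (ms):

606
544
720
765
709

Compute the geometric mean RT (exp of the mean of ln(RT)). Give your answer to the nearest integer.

ln(RT): 6.4069, 6.2989, 6.5793, 6.6399, 6.5639
Mean ln(RT) = 32.4888/5 = 6.49776
Geometric mean = exp(6.49776) = 663.65 ms

664 ms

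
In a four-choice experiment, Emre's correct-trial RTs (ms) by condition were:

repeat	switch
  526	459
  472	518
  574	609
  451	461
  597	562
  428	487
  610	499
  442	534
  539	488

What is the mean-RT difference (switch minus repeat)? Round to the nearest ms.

M(repeat) = 4639/9 = 515.444
M(switch) = 4617/9 = 513.000
Difference = 513.000 − 515.444 = -2.444 ms

-2 ms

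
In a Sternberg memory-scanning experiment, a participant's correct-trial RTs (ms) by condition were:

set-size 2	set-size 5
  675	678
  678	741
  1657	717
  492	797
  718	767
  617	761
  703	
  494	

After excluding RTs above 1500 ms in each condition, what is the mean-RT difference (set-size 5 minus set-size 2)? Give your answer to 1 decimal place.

set-size 2: exclude 1657
M(set-size 2) = 4377/7 = 625.286
M(set-size 5) = 4461/6 = 743.500
Difference = 743.500 − 625.286 = 118.214 ms

118.2 ms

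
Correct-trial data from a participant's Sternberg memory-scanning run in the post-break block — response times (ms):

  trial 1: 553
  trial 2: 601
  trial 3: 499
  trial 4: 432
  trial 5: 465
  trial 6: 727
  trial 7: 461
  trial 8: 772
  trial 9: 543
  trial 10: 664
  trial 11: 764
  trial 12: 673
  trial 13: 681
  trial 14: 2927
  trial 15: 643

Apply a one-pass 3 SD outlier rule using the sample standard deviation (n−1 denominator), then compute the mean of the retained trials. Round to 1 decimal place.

n = 15, ΣRT = 11405, M = 760.333
Σ(x−M)² = 5201201.33; s = √(5201201.33/14) = 609.520
Cutoffs: 760.333 ± 3·609.520 → [-1068.2, 2588.9]
Outside: 2927 → excluded.
Retained (n=14): Σ = 8478, mean = 8478/14 = 605.571

605.6 ms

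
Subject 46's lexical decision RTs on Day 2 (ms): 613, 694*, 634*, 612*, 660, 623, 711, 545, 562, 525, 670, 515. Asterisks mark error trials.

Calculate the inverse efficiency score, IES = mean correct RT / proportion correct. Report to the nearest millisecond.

Correct trials (n=9): 613, 660, 623, 711, 545, 562, 525, 670, 515
Mean correct RT = 5424/9 = 602.6667 ms
Proportion correct = 9/12
IES = 602.6667 / (9/12) = 803.556 ms

804 ms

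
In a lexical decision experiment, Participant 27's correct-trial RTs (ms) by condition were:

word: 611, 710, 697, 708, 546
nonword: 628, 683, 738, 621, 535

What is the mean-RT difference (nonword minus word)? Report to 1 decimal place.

M(word) = 3272/5 = 654.400
M(nonword) = 3205/5 = 641.000
Difference = 641.000 − 654.400 = -13.400 ms

-13.4 ms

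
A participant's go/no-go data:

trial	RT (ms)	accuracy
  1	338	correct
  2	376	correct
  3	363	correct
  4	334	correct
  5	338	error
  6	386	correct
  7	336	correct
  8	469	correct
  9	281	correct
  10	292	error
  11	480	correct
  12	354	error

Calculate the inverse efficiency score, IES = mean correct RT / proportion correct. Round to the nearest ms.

498 ms

Correct trials (n=9): 338, 376, 363, 334, 386, 336, 469, 281, 480
Mean correct RT = 3363/9 = 373.6667 ms
Proportion correct = 9/12
IES = 373.6667 / (9/12) = 498.222 ms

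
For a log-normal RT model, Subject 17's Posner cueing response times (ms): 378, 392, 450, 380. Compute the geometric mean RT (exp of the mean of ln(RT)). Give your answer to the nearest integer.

ln(RT): 5.9349, 5.9713, 6.1092, 5.9402
Mean ln(RT) = 23.9556/4 = 5.98889
Geometric mean = exp(5.98889) = 398.97 ms

399 ms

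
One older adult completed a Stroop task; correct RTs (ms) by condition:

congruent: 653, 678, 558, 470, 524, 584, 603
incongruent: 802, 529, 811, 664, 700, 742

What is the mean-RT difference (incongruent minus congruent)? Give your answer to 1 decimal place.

M(congruent) = 4070/7 = 581.429
M(incongruent) = 4248/6 = 708.000
Difference = 708.000 − 581.429 = 126.571 ms

126.6 ms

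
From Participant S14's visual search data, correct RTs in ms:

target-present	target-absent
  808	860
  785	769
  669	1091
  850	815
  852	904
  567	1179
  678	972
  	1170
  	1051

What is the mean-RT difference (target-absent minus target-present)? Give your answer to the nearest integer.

M(target-present) = 5209/7 = 744.143
M(target-absent) = 8811/9 = 979.000
Difference = 979.000 − 744.143 = 234.857 ms

235 ms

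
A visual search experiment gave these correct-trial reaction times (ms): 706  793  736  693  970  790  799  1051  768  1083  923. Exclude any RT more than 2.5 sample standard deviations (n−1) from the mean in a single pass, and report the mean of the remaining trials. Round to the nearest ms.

n = 11, ΣRT = 9312, M = 846.545
Σ(x−M)² = 188842.73; s = √(188842.73/10) = 137.420
Cutoffs: 846.545 ± 2.5·137.420 → [503.0, 1190.1]
No RTs fall outside the cutoffs; all 11 retained. Mean = 9312/11 = 846.545

847 ms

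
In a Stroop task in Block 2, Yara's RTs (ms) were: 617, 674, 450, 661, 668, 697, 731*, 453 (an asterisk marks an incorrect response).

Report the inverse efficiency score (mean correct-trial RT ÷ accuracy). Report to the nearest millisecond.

Correct trials (n=7): 617, 674, 450, 661, 668, 697, 453
Mean correct RT = 4220/7 = 602.8571 ms
Proportion correct = 7/8
IES = 602.8571 / (7/8) = 688.980 ms

689 ms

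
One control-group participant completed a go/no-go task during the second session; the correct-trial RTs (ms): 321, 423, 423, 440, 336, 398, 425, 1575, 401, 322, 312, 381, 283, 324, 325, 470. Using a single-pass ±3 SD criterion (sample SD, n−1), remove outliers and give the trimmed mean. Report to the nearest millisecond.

n = 16, ΣRT = 7159, M = 447.438
Σ(x−M)² = 1402423.94; s = √(1402423.94/15) = 305.769
Cutoffs: 447.438 ± 3·305.769 → [-469.9, 1364.7]
Outside: 1575 → excluded.
Retained (n=15): Σ = 5584, mean = 5584/15 = 372.267

372 ms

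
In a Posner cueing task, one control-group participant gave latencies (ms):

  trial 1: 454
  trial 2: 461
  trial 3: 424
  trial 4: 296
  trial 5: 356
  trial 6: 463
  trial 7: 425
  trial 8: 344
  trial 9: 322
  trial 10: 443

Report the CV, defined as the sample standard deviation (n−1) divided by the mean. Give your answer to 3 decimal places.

n = 10, Σ = 3988, M = 398.8000
Σ(x−M)² = 35613.600; s = √(35613.600/9) = 62.9052
CV = 62.9052 / 398.8000 = 0.15774

0.158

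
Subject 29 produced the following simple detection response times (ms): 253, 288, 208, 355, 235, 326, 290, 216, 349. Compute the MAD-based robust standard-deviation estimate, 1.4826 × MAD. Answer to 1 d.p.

Sorted: 208, 216, 235, 253, 288, 290, 326, 349, 355 → median = 288
|x − 288| sorted: 0, 2, 35, 38, 53, 61, 67, 72, 80 → MAD = 53
Robust SD ≈ 1.4826 × 53 = 78.578

78.6 ms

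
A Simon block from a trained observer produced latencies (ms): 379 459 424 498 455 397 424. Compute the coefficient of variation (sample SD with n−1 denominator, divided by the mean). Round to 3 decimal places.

0.093

n = 7, Σ = 3036, M = 433.7143
Σ(x−M)² = 9755.429; s = √(9755.429/6) = 40.3225
CV = 40.3225 / 433.7143 = 0.09297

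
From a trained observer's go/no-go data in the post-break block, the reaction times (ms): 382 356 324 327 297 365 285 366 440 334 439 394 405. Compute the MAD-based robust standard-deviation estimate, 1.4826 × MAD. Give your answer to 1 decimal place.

Sorted: 285, 297, 324, 327, 334, 356, 365, 366, 382, 394, 405, 439, 440 → median = 365
|x − 365| sorted: 0, 1, 9, 17, 29, 31, 38, 40, 41, 68, 74, 75, 80 → MAD = 38
Robust SD ≈ 1.4826 × 38 = 56.339

56.3 ms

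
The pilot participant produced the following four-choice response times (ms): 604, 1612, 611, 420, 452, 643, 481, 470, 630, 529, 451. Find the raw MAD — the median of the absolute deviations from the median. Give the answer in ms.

78 ms

Sorted: 420, 451, 452, 470, 481, 529, 604, 611, 630, 643, 1612 → median = 529
|x − 529|: 75, 1083, 82, 109, 77, 114, 48, 59, 101, 0, 78
Sorted deviations: 0, 48, 59, 75, 77, 78, 82, 101, 109, 114, 1083 → MAD = 78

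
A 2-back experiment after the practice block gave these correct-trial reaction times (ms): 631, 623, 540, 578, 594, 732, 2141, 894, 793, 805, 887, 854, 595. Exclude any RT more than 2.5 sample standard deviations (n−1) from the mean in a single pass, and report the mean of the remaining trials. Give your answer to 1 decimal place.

710.5 ms

n = 13, ΣRT = 10667, M = 820.538
Σ(x−M)² = 2078051.23; s = √(2078051.23/12) = 416.138
Cutoffs: 820.538 ± 2.5·416.138 → [-219.8, 1860.9]
Outside: 2141 → excluded.
Retained (n=12): Σ = 8526, mean = 8526/12 = 710.500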